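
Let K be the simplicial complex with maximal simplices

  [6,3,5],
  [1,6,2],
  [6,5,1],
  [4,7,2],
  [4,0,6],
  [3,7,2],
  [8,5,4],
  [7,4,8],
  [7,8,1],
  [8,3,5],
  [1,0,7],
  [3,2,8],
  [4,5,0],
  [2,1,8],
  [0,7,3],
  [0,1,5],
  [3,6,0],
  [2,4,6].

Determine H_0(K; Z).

Order the vertices as 0 < 1 < 2 < 3 < 4 < 5 < 6 < 7 < 8. Listing each simplex with vertices in this order, K has dimension 2 with simplices:

  0-simplices (9): [0], [1], [2], [3], [4], [5], [6], [7], [8]
  1-simplices (27): (27 of them)
  2-simplices (18): [0,1,5], [0,1,7], [0,3,6], [0,3,7], [0,4,5], [0,4,6], [1,2,6], [1,2,8], [1,5,6], [1,7,8], [2,3,7], [2,3,8], [2,4,6], [2,4,7], [3,5,6], [3,5,8], [4,5,8], [4,7,8]

giving chain groups C_0 ≅ Z^9, C_1 ≅ Z^27, C_2 ≅ Z^18.

∂_1: C_1 → C_0 is given by ∂[p,q] = [q] − [p].
As a 9×27 matrix over Z this has rank 8, with invariant factors (1,1,1,1,1,1,1,1).

∂_2: C_2 → C_1 sends each 2-simplex [p,q,r] to [q,r] − [p,r] + [p,q]. For instance
  ∂[0,1,7] = [1,7] − [0,7] + [0,1],
  ∂[1,7,8] = [7,8] − [1,8] + [1,7].
The resulting 27×18 matrix has rank 18, and its Smith normal form has invariant factors (1,1,1,1,1,1,1,1,1,1,1,1,1,1,1,1,1,2).

Now H_k = ker ∂_k / im ∂_{k+1}, so:

  H_0: rank C_0 − rank ∂_1 = 9 − 8 = 1, and the invariant factors of ∂_1 are all 1, so H_0 ≅ Z.

(K is a triangulation of the Klein bottle.)

H_0 = Z.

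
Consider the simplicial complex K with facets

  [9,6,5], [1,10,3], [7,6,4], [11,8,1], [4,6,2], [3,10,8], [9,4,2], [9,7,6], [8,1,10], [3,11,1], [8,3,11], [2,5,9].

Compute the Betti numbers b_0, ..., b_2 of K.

Fix the vertex order 1 < 2 < 3 < 4 < 5 < 6 < 7 < 8 < 9 < 10 < 11 and write every simplex with vertices in increasing order. Then dim K = 2 and the simplices of K are:

  0-simplices (11): [1], [2], [3], [4], [5], [6], [7], [8], [9], [10], [11]
  1-simplices (21): [1,3], [1,8], [1,10], [1,11], [2,4], [2,5], [2,6], [2,9], [3,8], [3,10], [3,11], [4,6], [4,7], [4,9], [5,6], [5,9], [6,7], [6,9], [7,9], [8,10], [8,11]
  2-simplices (12): [1,3,10], [1,3,11], [1,8,10], [1,8,11], [2,4,6], [2,4,9], [2,5,9], [3,8,10], [3,8,11], [4,6,7], [5,6,9], [6,7,9]

so the chain groups are C_0 ≅ Z^11, C_1 ≅ Z^21, C_2 ≅ Z^12.

The boundary map ∂_1: C_1 → C_0 is given by ∂[p,q] = [q] − [p]. For instance
  ∂[8,11] = [11] − [8].
The 11×21 boundary matrix has rank 9 and Smith normal form diag(1,1,1,1,1,1,1,1,1).

Boundary ∂_2: C_2 → C_1 sends each 2-simplex [p,q,r] to [q,r] − [p,r] + [p,q]. For instance
  ∂[1,3,11] = [3,11] − [1,11] + [1,3],
  ∂[2,4,9] = [4,9] − [2,9] + [2,4].
The 21×12 boundary matrix has rank 11 and Smith normal form diag(1,1,1,1,1,1,1,1,1,1,1).

From H_k ≅ ker(∂_k) / im(∂_{k+1}) we obtain:

  H_0: rank C_0 − rank ∂_1 = 11 − 9 = 2, and the invariant factors of ∂_1 are all 1, so H_0 ≅ Z^2.
  H_1: rank ker ∂_1 − rank ∂_2 = (21 − 9) − 11 = 1, and the invariant factors of ∂_2 are all 1, so H_1 ≅ Z.
  H_2: rank ker ∂_2 − rank ∂_3 = (12 − 11) − 0 = 1, and there is no ∂_3, so H_2 ≅ Z.

As a check, the Euler characteristic is 11 − 21 + 12 = 2, which agrees with 2 − 1 + 1 = 2.
(K is a triangulation of the disjoint union of the cylinder S^1 x I and the 2-sphere S^2.)

Hence the Betti numbers are b_0 = 2, b_1 = 1, b_2 = 1.

b_0 = 2, b_1 = 1, b_2 = 1.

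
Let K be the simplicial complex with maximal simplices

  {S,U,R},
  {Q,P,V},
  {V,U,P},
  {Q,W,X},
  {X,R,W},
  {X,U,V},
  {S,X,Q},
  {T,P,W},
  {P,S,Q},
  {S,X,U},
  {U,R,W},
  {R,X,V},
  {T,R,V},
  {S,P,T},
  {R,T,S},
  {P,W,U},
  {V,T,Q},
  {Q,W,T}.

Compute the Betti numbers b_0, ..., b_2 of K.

Fix the vertex order P < Q < R < S < T < U < V < W < X and write every simplex with vertices in increasing order. Then dim K = 2 and the simplices of K are:

  0-simplices (9): P, Q, R, S, T, U, V, W, X
  1-simplices (27): PQ, PS, PT, PU, PV, PW, QS, QT, QV, QW, QX, RS, RT, RU, RV, RW, RX, ST, SU, SX, TV, TW, UV, UW, UX, VX, WX
  2-simplices (18): PQS, PQV, PST, PTW, PUV, PUW, QSX, QTV, QTW, QWX, RST, RSU, RTV, RUW, RVX, RWX, SUX, UVX

giving chain groups C_0 ≅ Z^9, C_1 ≅ Z^27, C_2 ≅ Z^18.

Boundary ∂_1: C_1 → C_0 is given by ∂[p,q] = [q] − [p].
As a 9×27 matrix over Z this has rank 8, with invariant factors (1,1,1,1,1,1,1,1).

Boundary ∂_2: C_2 → C_1 maps a triangle to the signed sum of its edges. For instance
  ∂RTV = TV − RV + RT,
  ∂SUX = UX − SX + SU.
The resulting 27×18 matrix has rank 18, and its Smith normal form has invariant factors (1,1,1,1,1,1,1,1,1,1,1,1,1,1,1,1,1,2).

Reading off H_k = ker ∂_k / im ∂_{k+1}:

  H_0: rank C_0 − rank ∂_1 = 9 − 8 = 1, and the invariant factors of ∂_1 are all 1, so H_0 = Z.
  H_1: rank ker ∂_1 − rank ∂_2 = (27 − 8) − 18 = 1, and ∂_2 has invariant factor 2 > 1, so H_1 = Z ⊕ Z_2.
  H_2: rank ker ∂_2 − rank ∂_3 = (18 − 18) − 0 = 0, and there is no ∂_3, so H_2 = 0.

Hence the Betti numbers are b_0 = 1, b_1 = 1, b_2 = 0.

b_0 = 1, b_1 = 1, b_2 = 0.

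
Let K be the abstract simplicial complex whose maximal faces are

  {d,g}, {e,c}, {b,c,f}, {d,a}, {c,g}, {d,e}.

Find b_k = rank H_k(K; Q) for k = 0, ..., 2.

Order the vertices as a < b < c < d < e < f < g. Listing each simplex with vertices in this order, K has dimension 2 with simplices:

  0-simplices (7): a, b, c, d, e, f, g
  1-simplices (8): ad, bc, bf, ce, cf, cg, de, dg
  2-simplices (1): bcf

giving chain groups C_0 ≅ Z^7, C_1 ≅ Z^8, C_2 ≅ Z^1.

The boundary map ∂_1: C_1 → C_0 sends each edge [p,q] (with p < q) to q − p.
The 7×8 boundary matrix has rank 6 and Smith normal form diag(1,1,1,1,1,1).

Boundary ∂_2: C_2 → C_1 sends each 2-simplex [p,q,r] to [q,r] − [p,r] + [p,q]. For instance
  ∂bcf = cf − bf + bc.
This gives a 8×1 integer matrix of rank 1; reducing to Smith normal form yields diagonal entries (1).

Now H_k = ker ∂_k / im ∂_{k+1}, so:

  H_0: rank C_0 − rank ∂_1 = 7 − 6 = 1, and the invariant factors of ∂_1 are all 1, so H_0 ≅ Z.
  H_1: rank ker ∂_1 − rank ∂_2 = (8 − 6) − 1 = 1, and the invariant factors of ∂_2 are all 1, so H_1 ≅ Z.
  H_2: rank ker ∂_2 − rank ∂_3 = (1 − 1) − 0 = 0, and there is no ∂_3, so H_2 ≅ 0.

As a check, the Euler characteristic is 7 − 8 + 1 = 0, which agrees with 1 − 1 + 0 = 0.

Hence the Betti numbers are b_0 = 1, b_1 = 1, b_2 = 0.

b_0 = 1, b_1 = 1, b_2 = 0.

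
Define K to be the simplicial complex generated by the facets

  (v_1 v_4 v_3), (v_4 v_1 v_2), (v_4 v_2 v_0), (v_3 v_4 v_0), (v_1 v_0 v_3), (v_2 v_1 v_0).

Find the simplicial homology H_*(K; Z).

H_0 ≅ Z,  H_1 = 0,  H_2 ≅ Z.

Take the total order v_0 < v_1 < v_2 < v_3 < v_4 on the vertex set. Then K (dimension 2) consists of the simplices:

  0-simplices (5): [v_0], [v_1], [v_2], [v_3], [v_4]
  1-simplices (9): [v_0,v_1], [v_0,v_2], [v_0,v_3], [v_0,v_4], [v_1,v_2], [v_1,v_3], [v_1,v_4], [v_2,v_4], [v_3,v_4]
  2-simplices (6): [v_0,v_1,v_2], [v_0,v_1,v_3], [v_0,v_2,v_4], [v_0,v_3,v_4], [v_1,v_2,v_4], [v_1,v_3,v_4]

giving chain groups C_0 ≅ Z^5, C_1 ≅ Z^9, C_2 ≅ Z^6.

The boundary map ∂_1: C_1 → C_0 sends each edge [p,q] (with p < q) to q − p. For instance
  ∂[v_1,v_2] = [v_2] − [v_1].
The resulting 5×9 matrix has rank 4, and its Smith normal form has invariant factors (1,1,1,1).

∂_2: C_2 → C_1 sends each 2-simplex [p,q,r] to [q,r] − [p,r] + [p,q]. For instance
  ∂[v_0,v_1,v_2] = [v_1,v_2] − [v_0,v_2] + [v_0,v_1],
  ∂[v_1,v_3,v_4] = [v_3,v_4] − [v_1,v_4] + [v_1,v_3].
The resulting 9×6 matrix has rank 5, and its Smith normal form has invariant factors (1,1,1,1,1).

Now H_k = ker ∂_k / im ∂_{k+1}, so:

  H_0: rank C_0 − rank ∂_1 = 5 − 4 = 1, and the invariant factors of ∂_1 are all 1, so H_0 ≅ Z.
  H_1: rank ker ∂_1 − rank ∂_2 = (9 − 4) − 5 = 0, and the invariant factors of ∂_2 are all 1, so H_1 ≅ 0.
  H_2: rank ker ∂_2 − rank ∂_3 = (6 − 5) − 0 = 1, and there is no ∂_3, so H_2 ≅ Z.

As a check, the Euler characteristic is 5 − 9 + 6 = 2, which agrees with 1 − 0 + 1 = 2.
(K is a triangulation of the 2-sphere S^2.)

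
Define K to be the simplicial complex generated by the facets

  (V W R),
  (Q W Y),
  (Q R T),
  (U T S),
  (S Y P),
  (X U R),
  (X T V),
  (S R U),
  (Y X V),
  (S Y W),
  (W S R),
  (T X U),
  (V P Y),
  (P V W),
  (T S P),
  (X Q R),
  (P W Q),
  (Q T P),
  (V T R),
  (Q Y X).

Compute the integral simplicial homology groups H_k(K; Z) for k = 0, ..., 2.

K has 10 vertices, 30 edges, 20 triangles.
rank ∂_0 = 0, rank ∂_1 = 9 ⇒ b_0 = 10 − 0 − 9 = 1; all invariant factors of ∂_1 are 1 so no torsion. So H_0 = Z.
rank ∂_1 = 9, rank ∂_2 = 20 ⇒ b_1 = 30 − 9 − 20 = 1; ∂_2 has invariant factor(s) [2] giving torsion. So H_1 = Z ⊕ Z/2.
rank ∂_2 = 20, rank ∂_3 = 0 ⇒ b_2 = 20 − 20 − 0 = 0. So H_2 = 0.

H_0 ≅ Z,  H_1 ≅ Z ⊕ Z/2,  H_2 = 0.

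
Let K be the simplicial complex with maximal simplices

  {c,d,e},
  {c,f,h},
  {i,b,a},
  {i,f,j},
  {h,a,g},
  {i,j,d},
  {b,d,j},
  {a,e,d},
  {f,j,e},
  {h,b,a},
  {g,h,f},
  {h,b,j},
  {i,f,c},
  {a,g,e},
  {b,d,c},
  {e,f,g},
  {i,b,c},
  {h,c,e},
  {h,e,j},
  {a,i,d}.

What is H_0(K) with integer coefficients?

We work with the vertex ordering a < b < c < d < e < f < g < h < i < j. The simplices of K, each written with vertices in increasing order, are:

  0-simplices (10): a, b, c, d, e, f, g, h, i, j
  1-simplices (30): ab, ad, ae, ag, ah, ai, bc, bd, bh, bi, bj, cd, ce, cf, ch, ci, de, di, dj, ef, eg, eh, ej, fg, fh, fi, fj, gh, hj, ij
  2-simplices (20): abh, abi, ade, adi, aeg, agh, bcd, bci, bdj, bhj, cde, ceh, cfh, cfi, dij, efg, efj, ehj, fgh, fij

so the chain groups are C_0 ≅ Z^10, C_1 ≅ Z^30, C_2 ≅ Z^20.

Boundary ∂_1: C_1 → C_0 maps an edge to its endpoints' difference, ∂[p,q] = q − p. For instance
  ∂ai = i − a.
As a 10×30 matrix over Z this has rank 9, with invariant factors (1,1,1,1,1,1,1,1,1).

Boundary ∂_2: C_2 → C_1 acts by ∂[p,q,r] = [q,r] − [p,r] + [p,q]. For instance
  ∂abh = bh − ah + ab,
  ∂ceh = eh − ch + ce.
As a 30×20 matrix over Z this has rank 20, with invariant factors (1,1,1,1,1,1,1,1,1,1,1,1,1,1,1,1,1,1,1,2).

Now H_k = ker ∂_k / im ∂_{k+1}, so:

  H_0: rank C_0 − rank ∂_1 = 10 − 9 = 1, and the invariant factors of ∂_1 are all 1, so H_0 = Z.

H_0 = Z.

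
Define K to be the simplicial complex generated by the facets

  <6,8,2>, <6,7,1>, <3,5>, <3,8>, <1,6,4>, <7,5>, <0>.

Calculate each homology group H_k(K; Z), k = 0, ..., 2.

H_0 = Z^2,  H_1 = Z,  H_2 = 0.

Fix the vertex order 0 < 1 < 2 < 3 < 4 < 5 < 6 < 7 < 8 and write every simplex with vertices in increasing order. Then dim K = 2 and the simplices of K are:

  0-simplices (9): [0], [1], [2], [3], [4], [5], [6], [7], [8]
  1-simplices (11): [1,4], [1,6], [1,7], [2,6], [2,8], [3,5], [3,8], [4,6], [5,7], [6,7], [6,8]
  2-simplices (3): [1,4,6], [1,6,7], [2,6,8]

giving chain groups C_0 ≅ Z^9, C_1 ≅ Z^11, C_2 ≅ Z^3.

The boundary map ∂_1: C_1 → C_0 is given by ∂[p,q] = [q] − [p]. For instance
  ∂[2,6] = [6] − [2].
The resulting 9×11 matrix has rank 7, and its Smith normal form has invariant factors (1,1,1,1,1,1,1).

∂_2: C_2 → C_1 maps a triangle to the signed sum of its edges. For instance
  ∂[2,6,8] = [6,8] − [2,8] + [2,6],
  ∂[1,6,7] = [6,7] − [1,7] + [1,6].
The 11×3 boundary matrix has rank 3 and Smith normal form diag(1,1,1).

From H_k ≅ ker(∂_k) / im(∂_{k+1}) we obtain:

  H_0: rank C_0 − rank ∂_1 = 9 − 7 = 2, and the invariant factors of ∂_1 are all 1, so H_0 = Z^2.
  H_1: rank ker ∂_1 − rank ∂_2 = (11 − 7) − 3 = 1, and the invariant factors of ∂_2 are all 1, so H_1 = Z.
  H_2: rank ker ∂_2 − rank ∂_3 = (3 − 3) − 0 = 0, and there is no ∂_3, so H_2 = 0.

As a check, the Euler characteristic is 9 − 11 + 3 = 1, which agrees with 2 − 1 + 0 = 1.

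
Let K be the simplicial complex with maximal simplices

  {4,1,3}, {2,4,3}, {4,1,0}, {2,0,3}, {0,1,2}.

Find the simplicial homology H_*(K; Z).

We work with the vertex ordering 0 < 1 < 2 < 3 < 4. The simplices of K, each written with vertices in increasing order, are:

  0-simplices (5): [0], [1], [2], [3], [4]
  1-simplices (10): [0,1], [0,2], [0,3], [0,4], [1,2], [1,3], [1,4], [2,3], [2,4], [3,4]
  2-simplices (5): [0,1,2], [0,1,4], [0,2,3], [1,3,4], [2,3,4]

so the chain groups are C_0 ≅ Z^5, C_1 ≅ Z^10, C_2 ≅ Z^5.

The boundary map ∂_1: C_1 → C_0 sends each edge [p,q] (with p < q) to q − p. For instance
  ∂[2,3] = [3] − [2].
The resulting 5×10 matrix has rank 4, and its Smith normal form has invariant factors (1,1,1,1).

Boundary ∂_2: C_2 → C_1 sends each 2-simplex [p,q,r] to [q,r] − [p,r] + [p,q]. For instance
  ∂[0,1,4] = [1,4] − [0,4] + [0,1],
  ∂[2,3,4] = [3,4] − [2,4] + [2,3].
The resulting 10×5 matrix has rank 5, and its Smith normal form has invariant factors (1,1,1,1,1).

Computing H_k = (kernel of ∂_k) / (image of ∂_{k+1}):

  H_0: rank C_0 − rank ∂_1 = 5 − 4 = 1, and the invariant factors of ∂_1 are all 1, so H_0 = Z.
  H_1: rank ker ∂_1 − rank ∂_2 = (10 − 4) − 5 = 1, and the invariant factors of ∂_2 are all 1, so H_1 = Z.
  H_2: rank ker ∂_2 − rank ∂_3 = (5 − 5) − 0 = 0, and there is no ∂_3, so H_2 = 0.

H_0 = Z,  H_1 = Z,  H_2 = 0.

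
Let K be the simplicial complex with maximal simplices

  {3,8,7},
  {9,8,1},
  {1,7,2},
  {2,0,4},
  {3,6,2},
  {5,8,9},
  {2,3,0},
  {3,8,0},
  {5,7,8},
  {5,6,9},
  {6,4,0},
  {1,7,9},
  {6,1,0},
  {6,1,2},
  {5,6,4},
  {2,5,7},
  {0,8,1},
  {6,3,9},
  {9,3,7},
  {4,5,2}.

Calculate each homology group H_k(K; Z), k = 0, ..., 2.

Take the total order 0 < 1 < 2 < 3 < 4 < 5 < 6 < 7 < 8 < 9 on the vertex set. Then K (dimension 2) consists of the simplices:

  0-simplices (10): [0], [1], [2], [3], [4], [5], [6], [7], [8], [9]
  1-simplices (30): (30 of them)
  2-simplices (20): (20 of them)

giving chain groups C_0 ≅ Z^10, C_1 ≅ Z^30, C_2 ≅ Z^20.

Boundary ∂_1: C_1 → C_0 is given by ∂[p,q] = [q] − [p].
The resulting 10×30 matrix has rank 9, and its Smith normal form has invariant factors (1,1,1,1,1,1,1,1,1).

The boundary map ∂_2: C_2 → C_1 sends each 2-simplex [p,q,r] to [q,r] − [p,r] + [p,q]. For instance
  ∂[1,2,6] = [2,6] − [1,6] + [1,2],
  ∂[2,5,7] = [5,7] − [2,7] + [2,5].
The resulting 30×20 matrix has rank 20, and its Smith normal form has invariant factors (1,1,1,1,1,1,1,1,1,1,1,1,1,1,1,1,1,1,1,2).

Now H_k = ker ∂_k / im ∂_{k+1}, so:

  H_0: rank C_0 − rank ∂_1 = 10 − 9 = 1, and the invariant factors of ∂_1 are all 1, so H_0 ≅ Z.
  H_1: rank ker ∂_1 − rank ∂_2 = (30 − 9) − 20 = 1, and ∂_2 has invariant factor 2 > 1, so H_1 ≅ Z ⊕ Z/2Z.
  H_2: rank ker ∂_2 − rank ∂_3 = (20 − 20) − 0 = 0, and there is no ∂_3, so H_2 ≅ 0.

H_0 ≅ Z,  H_1 ≅ Z ⊕ Z/2Z,  H_2 = 0.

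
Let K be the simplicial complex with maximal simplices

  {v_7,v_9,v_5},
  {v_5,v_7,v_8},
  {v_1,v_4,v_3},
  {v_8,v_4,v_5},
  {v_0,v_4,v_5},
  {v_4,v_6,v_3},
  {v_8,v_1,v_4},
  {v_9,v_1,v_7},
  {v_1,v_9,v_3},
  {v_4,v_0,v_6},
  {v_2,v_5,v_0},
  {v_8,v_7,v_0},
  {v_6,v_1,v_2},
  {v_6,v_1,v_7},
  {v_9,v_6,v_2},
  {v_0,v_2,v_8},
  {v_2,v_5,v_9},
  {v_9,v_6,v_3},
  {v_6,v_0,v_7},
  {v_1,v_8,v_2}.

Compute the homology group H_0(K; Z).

Order the vertices as v_0 < v_1 < v_2 < v_3 < v_4 < v_5 < v_6 < v_7 < v_8 < v_9. Listing each simplex with vertices in this order, K has dimension 2 with simplices:

  0-simplices (10): [v_0], [v_1], [v_2], [v_3], [v_4], [v_5], [v_6], [v_7], [v_8], [v_9]
  1-simplices (30): (30 of them)
  2-simplices (20): (20 of them)

giving chain groups C_0 ≅ Z^10, C_1 ≅ Z^30, C_2 ≅ Z^20.

∂_1: C_1 → C_0 maps an edge to its endpoints' difference, ∂[p,q] = q − p. For instance
  ∂[v_1,v_7] = [v_7] − [v_1].
This gives a 10×30 integer matrix of rank 9; reducing to Smith normal form yields diagonal entries (1,1,1,1,1,1,1,1,1).

Boundary ∂_2: C_2 → C_1 maps a triangle to the signed sum of its edges. For instance
  ∂[v_1,v_4,v_8] = [v_4,v_8] − [v_1,v_8] + [v_1,v_4],
  ∂[v_5,v_7,v_8] = [v_7,v_8] − [v_5,v_8] + [v_5,v_7].
As a 30×20 matrix over Z this has rank 20, with invariant factors (1,1,1,1,1,1,1,1,1,1,1,1,1,1,1,1,1,1,1,2).

From H_k ≅ ker(∂_k) / im(∂_{k+1}) we obtain:

  H_0: rank C_0 − rank ∂_1 = 10 − 9 = 1, and the invariant factors of ∂_1 are all 1, so H_0 = Z.

H_0 ≅ Z.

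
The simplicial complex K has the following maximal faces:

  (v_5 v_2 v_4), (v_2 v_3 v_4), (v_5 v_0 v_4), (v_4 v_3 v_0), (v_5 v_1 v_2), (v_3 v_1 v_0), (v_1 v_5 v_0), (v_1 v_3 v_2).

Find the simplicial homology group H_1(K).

H_1 ≅ 0.

We work with the vertex ordering v_0 < v_1 < v_2 < v_3 < v_4 < v_5. The simplices of K, each written with vertices in increasing order, are:

  0-simplices (6): [v_0], [v_1], [v_2], [v_3], [v_4], [v_5]
  1-simplices (12): [v_0,v_1], [v_0,v_3], [v_0,v_4], [v_0,v_5], [v_1,v_2], [v_1,v_3], [v_1,v_5], [v_2,v_3], [v_2,v_4], [v_2,v_5], [v_3,v_4], [v_4,v_5]
  2-simplices (8): [v_0,v_1,v_3], [v_0,v_1,v_5], [v_0,v_3,v_4], [v_0,v_4,v_5], [v_1,v_2,v_3], [v_1,v_2,v_5], [v_2,v_3,v_4], [v_2,v_4,v_5]

Hence C_0 ≅ Z^6, C_1 ≅ Z^12, C_2 ≅ Z^8.

∂_1: C_1 → C_0 sends each edge [p,q] (with p < q) to q − p. For instance
  ∂[v_4,v_5] = [v_5] − [v_4].
This gives a 6×12 integer matrix of rank 5; reducing to Smith normal form yields diagonal entries (1,1,1,1,1).

The boundary map ∂_2: C_2 → C_1 maps a triangle to the signed sum of its edges. For instance
  ∂[v_0,v_1,v_3] = [v_1,v_3] − [v_0,v_3] + [v_0,v_1],
  ∂[v_1,v_2,v_3] = [v_2,v_3] − [v_1,v_3] + [v_1,v_2].
As a 12×8 matrix over Z this has rank 7, with invariant factors (1,1,1,1,1,1,1).

Reading off H_k = ker ∂_k / im ∂_{k+1}:

  H_1: rank ker ∂_1 − rank ∂_2 = (12 − 5) − 7 = 0, and the invariant factors of ∂_2 are all 1, so H_1 = 0.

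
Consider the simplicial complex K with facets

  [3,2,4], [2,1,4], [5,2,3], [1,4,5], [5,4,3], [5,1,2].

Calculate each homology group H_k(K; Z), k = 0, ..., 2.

H_0 = Z,  H_1 = 0,  H_2 = Z.

Take the total order 1 < 2 < 3 < 4 < 5 on the vertex set. Then K (dimension 2) consists of the simplices:

  0-simplices (5): [1], [2], [3], [4], [5]
  1-simplices (9): [1,2], [1,4], [1,5], [2,3], [2,4], [2,5], [3,4], [3,5], [4,5]
  2-simplices (6): [1,2,4], [1,2,5], [1,4,5], [2,3,4], [2,3,5], [3,4,5]

so the chain groups are C_0 ≅ Z^5, C_1 ≅ Z^9, C_2 ≅ Z^6.

∂_1: C_1 → C_0 maps an edge to its endpoints' difference, ∂[p,q] = q − p. For instance
  ∂[3,5] = [5] − [3].
As a 5×9 matrix over Z this has rank 4, with invariant factors (1,1,1,1).

Boundary ∂_2: C_2 → C_1 acts by ∂[p,q,r] = [q,r] − [p,r] + [p,q]. For instance
  ∂[2,3,4] = [3,4] − [2,4] + [2,3],
  ∂[1,4,5] = [4,5] − [1,5] + [1,4].
The 9×6 boundary matrix has rank 5 and Smith normal form diag(1,1,1,1,1).

From H_k ≅ ker(∂_k) / im(∂_{k+1}) we obtain:

  H_0: rank C_0 − rank ∂_1 = 5 − 4 = 1, and the invariant factors of ∂_1 are all 1, so H_0 = Z.
  H_1: rank ker ∂_1 − rank ∂_2 = (9 − 4) − 5 = 0, and the invariant factors of ∂_2 are all 1, so H_1 = 0.
  H_2: rank ker ∂_2 − rank ∂_3 = (6 − 5) − 0 = 1, and there is no ∂_3, so H_2 = Z.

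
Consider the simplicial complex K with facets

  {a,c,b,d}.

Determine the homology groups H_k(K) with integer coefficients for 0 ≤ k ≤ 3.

Order the vertices as a < b < c < d. Listing each simplex with vertices in this order, K has dimension 3 with simplices:

  0-simplices (4): a, b, c, d
  1-simplices (6): ab, ac, ad, bc, bd, cd
  2-simplices (4): abc, abd, acd, bcd
  3-simplices (1): abcd

so the chain groups are C_0 ≅ Z^4, C_1 ≅ Z^6, C_2 ≅ Z^4, C_3 ≅ Z^1.

Boundary ∂_1: C_1 → C_0 maps an edge to its endpoints' difference, ∂[p,q] = q − p. For instance
  ∂ab = b − a.
This gives a 4×6 integer matrix of rank 3; reducing to Smith normal form yields diagonal entries (1,1,1).

The boundary map ∂_2: C_2 → C_1 maps a triangle to the signed sum of its edges. For instance
  ∂acd = cd − ad + ac,
  ∂bcd = cd − bd + bc.
This gives a 6×4 integer matrix of rank 3; reducing to Smith normal form yields diagonal entries (1,1,1).

Boundary ∂_3: C_3 → C_2 sends each 3-simplex σ to the alternating sum Σ_i (−1)^i (σ with its i-th vertex removed). For instance
  ∂abcd = bcd − acd + abd − abc.
As a 4×1 matrix over Z this has rank 1, with invariant factors (1).

Computing H_k = (kernel of ∂_k) / (image of ∂_{k+1}):

  H_0: rank C_0 − rank ∂_1 = 4 − 3 = 1, and the invariant factors of ∂_1 are all 1, so H_0 = Z.
  H_1: rank ker ∂_1 − rank ∂_2 = (6 − 3) − 3 = 0, and the invariant factors of ∂_2 are all 1, so H_1 = 0.
  H_2: rank ker ∂_2 − rank ∂_3 = (4 − 3) − 1 = 0, and the invariant factors of ∂_3 are all 1, so H_2 = 0.
  H_3: rank ker ∂_3 − rank ∂_4 = (1 − 1) − 0 = 0, and there is no ∂_4, so H_3 = 0.

As a check, the Euler characteristic is 4 − 6 + 4 − 1 = 1, which agrees with 1 − 0 + 0 − 0 = 1.

H_0 = Z,  H_1 = 0,  H_2 = 0,  H_3 = 0.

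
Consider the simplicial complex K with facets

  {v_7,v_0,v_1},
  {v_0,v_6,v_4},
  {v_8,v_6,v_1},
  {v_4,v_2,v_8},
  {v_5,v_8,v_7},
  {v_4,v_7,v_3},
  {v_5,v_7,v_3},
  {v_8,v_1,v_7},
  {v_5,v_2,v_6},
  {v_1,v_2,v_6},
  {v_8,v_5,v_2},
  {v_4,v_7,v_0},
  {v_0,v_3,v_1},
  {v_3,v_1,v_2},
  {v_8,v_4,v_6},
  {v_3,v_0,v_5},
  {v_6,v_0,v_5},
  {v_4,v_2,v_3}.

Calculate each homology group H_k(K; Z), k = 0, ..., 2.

H_0 = Z,  H_1 = Z ⊕ Z_2,  H_2 = 0.

Take the total order v_0 < v_1 < v_2 < v_3 < v_4 < v_5 < v_6 < v_7 < v_8 on the vertex set. Then K (dimension 2) consists of the simplices:

  0-simplices (9): [v_0], [v_1], [v_2], [v_3], [v_4], [v_5], [v_6], [v_7], [v_8]
  1-simplices (27): (27 of them)
  2-simplices (18): (18 of them)

giving chain groups C_0 ≅ Z^9, C_1 ≅ Z^27, C_2 ≅ Z^18.

∂_1: C_1 → C_0 sends each edge [p,q] (with p < q) to q − p.
As a 9×27 matrix over Z this has rank 8, with invariant factors (1,1,1,1,1,1,1,1).

The boundary map ∂_2: C_2 → C_1 sends each 2-simplex [p,q,r] to [q,r] − [p,r] + [p,q]. For instance
  ∂[v_0,v_1,v_7] = [v_1,v_7] − [v_0,v_7] + [v_0,v_1],
  ∂[v_1,v_2,v_3] = [v_2,v_3] − [v_1,v_3] + [v_1,v_2].
The resulting 27×18 matrix has rank 18, and its Smith normal form has invariant factors (1,1,1,1,1,1,1,1,1,1,1,1,1,1,1,1,1,2).

Reading off H_k = ker ∂_k / im ∂_{k+1}:

  H_0: rank C_0 − rank ∂_1 = 9 − 8 = 1, and the invariant factors of ∂_1 are all 1, so H_0 = Z.
  H_1: rank ker ∂_1 − rank ∂_2 = (27 − 8) − 18 = 1, and ∂_2 has invariant factor 2 > 1, so H_1 = Z ⊕ Z_2.
  H_2: rank ker ∂_2 − rank ∂_3 = (18 − 18) − 0 = 0, and there is no ∂_3, so H_2 = 0.

As a check, the Euler characteristic is 9 − 27 + 18 = 0, which agrees with 1 − 1 + 0 = 0.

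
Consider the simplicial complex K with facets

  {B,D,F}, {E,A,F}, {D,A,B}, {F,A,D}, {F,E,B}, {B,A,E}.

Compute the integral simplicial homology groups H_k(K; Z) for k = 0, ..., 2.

Take the total order A < B < D < E < F on the vertex set. Then K (dimension 2) consists of the simplices:

  0-simplices (5): A, B, D, E, F
  1-simplices (9): AB, AD, AE, AF, BD, BE, BF, DF, EF
  2-simplices (6): ABD, ABE, ADF, AEF, BDF, BEF

giving chain groups C_0 ≅ Z^5, C_1 ≅ Z^9, C_2 ≅ Z^6.

Boundary ∂_1: C_1 → C_0 sends each edge [p,q] (with p < q) to q − p. For instance
  ∂DF = F − D.
The 5×9 boundary matrix has rank 4 and Smith normal form diag(1,1,1,1).

Boundary ∂_2: C_2 → C_1 acts by ∂[p,q,r] = [q,r] − [p,r] + [p,q]. For instance
  ∂AEF = EF − AF + AE,
  ∂ABE = BE − AE + AB.
This gives a 9×6 integer matrix of rank 5; reducing to Smith normal form yields diagonal entries (1,1,1,1,1).

Reading off H_k = ker ∂_k / im ∂_{k+1}:

  H_0: rank C_0 − rank ∂_1 = 5 − 4 = 1, and the invariant factors of ∂_1 are all 1, so H_0 = Z.
  H_1: rank ker ∂_1 − rank ∂_2 = (9 − 4) − 5 = 0, and the invariant factors of ∂_2 are all 1, so H_1 = 0.
  H_2: rank ker ∂_2 − rank ∂_3 = (6 − 5) − 0 = 1, and there is no ∂_3, so H_2 = Z.

As a check, the Euler characteristic is 5 − 9 + 6 = 2, which agrees with 1 − 0 + 1 = 2.

H_0 = Z,  H_1 = 0,  H_2 = Z.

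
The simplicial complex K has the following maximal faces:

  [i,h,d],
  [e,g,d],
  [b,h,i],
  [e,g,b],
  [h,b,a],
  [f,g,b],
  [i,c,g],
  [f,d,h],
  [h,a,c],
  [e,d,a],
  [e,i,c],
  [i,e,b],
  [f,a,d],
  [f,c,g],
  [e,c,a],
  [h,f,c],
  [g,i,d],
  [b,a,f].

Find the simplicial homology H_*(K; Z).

H_0 = Z,  H_1 = Z ⊕ Z/2Z,  H_2 = 0.

Fix the vertex order a < b < c < d < e < f < g < h < i and write every simplex with vertices in increasing order. Then dim K = 2 and the simplices of K are:

  0-simplices (9): a, b, c, d, e, f, g, h, i
  1-simplices (27): ab, ac, ad, ae, af, ah, be, bf, bg, bh, bi, ce, cf, cg, ch, ci, de, df, dg, dh, di, eg, ei, fg, fh, gi, hi
  2-simplices (18): abf, abh, ace, ach, ade, adf, beg, bei, bfg, bhi, cei, cfg, cfh, cgi, deg, dfh, dgi, dhi

so the chain groups are C_0 ≅ Z^9, C_1 ≅ Z^27, C_2 ≅ Z^18.

Boundary ∂_1: C_1 → C_0 sends each edge [p,q] (with p < q) to q − p.
The resulting 9×27 matrix has rank 8, and its Smith normal form has invariant factors (1,1,1,1,1,1,1,1).

∂_2: C_2 → C_1 acts by ∂[p,q,r] = [q,r] − [p,r] + [p,q]. For instance
  ∂dgi = gi − di + dg,
  ∂abh = bh − ah + ab.
The resulting 27×18 matrix has rank 18, and its Smith normal form has invariant factors (1,1,1,1,1,1,1,1,1,1,1,1,1,1,1,1,1,2).

Now H_k = ker ∂_k / im ∂_{k+1}, so:

  H_0: rank C_0 − rank ∂_1 = 9 − 8 = 1, and the invariant factors of ∂_1 are all 1, so H_0 = Z.
  H_1: rank ker ∂_1 − rank ∂_2 = (27 − 8) − 18 = 1, and ∂_2 has invariant factor 2 > 1, so H_1 = Z ⊕ Z/2Z.
  H_2: rank ker ∂_2 − rank ∂_3 = (18 − 18) − 0 = 0, and there is no ∂_3, so H_2 = 0.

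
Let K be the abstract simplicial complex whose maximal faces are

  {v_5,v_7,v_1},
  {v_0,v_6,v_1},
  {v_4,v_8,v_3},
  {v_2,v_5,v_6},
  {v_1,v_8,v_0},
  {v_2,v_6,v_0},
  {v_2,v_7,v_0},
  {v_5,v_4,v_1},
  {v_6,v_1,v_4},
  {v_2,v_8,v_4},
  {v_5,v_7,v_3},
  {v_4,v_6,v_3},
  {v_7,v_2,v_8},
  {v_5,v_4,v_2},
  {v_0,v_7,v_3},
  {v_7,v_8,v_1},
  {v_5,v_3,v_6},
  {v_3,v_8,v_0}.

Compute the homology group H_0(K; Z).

K has 9 vertices, 27 edges, 18 triangles.
rank ∂_0 = 0, rank ∂_1 = 8 ⇒ b_0 = 9 − 0 − 8 = 1; all invariant factors of ∂_1 are 1 so no torsion. So H_0 ≅ Z.

H_0 = Z.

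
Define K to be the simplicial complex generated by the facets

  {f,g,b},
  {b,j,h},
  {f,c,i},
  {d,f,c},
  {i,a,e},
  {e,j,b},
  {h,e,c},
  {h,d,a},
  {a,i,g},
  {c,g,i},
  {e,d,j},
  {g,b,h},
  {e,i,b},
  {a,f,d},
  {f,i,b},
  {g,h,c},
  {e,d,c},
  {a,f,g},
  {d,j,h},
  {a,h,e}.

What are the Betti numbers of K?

Order the vertices as a < b < c < d < e < f < g < h < i < j. Listing each simplex with vertices in this order, K has dimension 2 with simplices:

  0-simplices (10): a, b, c, d, e, f, g, h, i, j
  1-simplices (30): ad, ae, af, ag, ah, ai, be, bf, bg, bh, bi, bj, cd, ce, cf, cg, ch, ci, de, df, dh, dj, eh, ei, ej, fg, fi, gh, gi, hj
  2-simplices (20): adf, adh, aeh, aei, afg, agi, bei, bej, bfg, bfi, bgh, bhj, cde, cdf, ceh, cfi, cgh, cgi, dej, dhj

Hence C_0 ≅ Z^10, C_1 ≅ Z^30, C_2 ≅ Z^20.

The boundary map ∂_1: C_1 → C_0 sends each edge [p,q] (with p < q) to q − p.
This gives a 10×30 integer matrix of rank 9; reducing to Smith normal form yields diagonal entries (1,1,1,1,1,1,1,1,1).

∂_2: C_2 → C_1 maps a triangle to the signed sum of its edges. For instance
  ∂bgh = gh − bh + bg,
  ∂aei = ei − ai + ae.
The resulting 30×20 matrix has rank 20, and its Smith normal form has invariant factors (1,1,1,1,1,1,1,1,1,1,1,1,1,1,1,1,1,1,1,2).

Reading off H_k = ker ∂_k / im ∂_{k+1}:

  H_0: rank C_0 − rank ∂_1 = 10 − 9 = 1, and the invariant factors of ∂_1 are all 1, so H_0 ≅ Z.
  H_1: rank ker ∂_1 − rank ∂_2 = (30 − 9) − 20 = 1, and ∂_2 has invariant factor 2 > 1, so H_1 ≅ Z ⊕ Z_2.
  H_2: rank ker ∂_2 − rank ∂_3 = (20 − 20) − 0 = 0, and there is no ∂_3, so H_2 ≅ 0.

Hence the Betti numbers are b_0 = 1, b_1 = 1, b_2 = 0.

b_0 = 1, b_1 = 1, b_2 = 0.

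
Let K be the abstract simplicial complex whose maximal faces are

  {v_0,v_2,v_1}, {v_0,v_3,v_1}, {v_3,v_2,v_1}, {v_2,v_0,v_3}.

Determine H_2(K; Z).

H_2 = Z.

Order the vertices as v_0 < v_1 < v_2 < v_3. Listing each simplex with vertices in this order, K has dimension 2 with simplices:

  0-simplices (4): [v_0], [v_1], [v_2], [v_3]
  1-simplices (6): [v_0,v_1], [v_0,v_2], [v_0,v_3], [v_1,v_2], [v_1,v_3], [v_2,v_3]
  2-simplices (4): [v_0,v_1,v_2], [v_0,v_1,v_3], [v_0,v_2,v_3], [v_1,v_2,v_3]

Hence C_0 ≅ Z^4, C_1 ≅ Z^6, C_2 ≅ Z^4.

Boundary ∂_1: C_1 → C_0 is given by ∂[p,q] = [q] − [p]. For instance
  ∂[v_2,v_3] = [v_3] − [v_2].
The resulting 4×6 matrix has rank 3, and its Smith normal form has invariant factors (1,1,1).

The boundary map ∂_2: C_2 → C_1 sends each 2-simplex [p,q,r] to [q,r] − [p,r] + [p,q]. For instance
  ∂[v_1,v_2,v_3] = [v_2,v_3] − [v_1,v_3] + [v_1,v_2],
  ∂[v_0,v_2,v_3] = [v_2,v_3] − [v_0,v_3] + [v_0,v_2].
This gives a 6×4 integer matrix of rank 3; reducing to Smith normal form yields diagonal entries (1,1,1).

Reading off H_k = ker ∂_k / im ∂_{k+1}:

  H_2: rank ker ∂_2 − rank ∂_3 = (4 − 3) − 0 = 1, and there is no ∂_3, so H_2 ≅ Z.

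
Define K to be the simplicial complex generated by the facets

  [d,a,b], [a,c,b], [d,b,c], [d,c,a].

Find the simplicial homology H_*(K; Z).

Fix the vertex order a < b < c < d and write every simplex with vertices in increasing order. Then dim K = 2 and the simplices of K are:

  0-simplices (4): a, b, c, d
  1-simplices (6): ab, ac, ad, bc, bd, cd
  2-simplices (4): abc, abd, acd, bcd

Hence C_0 ≅ Z^4, C_1 ≅ Z^6, C_2 ≅ Z^4.

∂_1: C_1 → C_0 sends each edge [p,q] (with p < q) to q − p. For instance
  ∂ac = c − a.
The resulting 4×6 matrix has rank 3, and its Smith normal form has invariant factors (1,1,1).

Boundary ∂_2: C_2 → C_1 maps a triangle to the signed sum of its edges. For instance
  ∂acd = cd − ad + ac,
  ∂abd = bd − ad + ab.
The resulting 6×4 matrix has rank 3, and its Smith normal form has invariant factors (1,1,1).

Computing H_k = (kernel of ∂_k) / (image of ∂_{k+1}):

  H_0: rank C_0 − rank ∂_1 = 4 − 3 = 1, and the invariant factors of ∂_1 are all 1, so H_0 = Z.
  H_1: rank ker ∂_1 − rank ∂_2 = (6 − 3) − 3 = 0, and the invariant factors of ∂_2 are all 1, so H_1 = 0.
  H_2: rank ker ∂_2 − rank ∂_3 = (4 − 3) − 0 = 1, and there is no ∂_3, so H_2 = Z.

As a check, the Euler characteristic is 4 − 6 + 4 = 2, which agrees with 1 − 0 + 1 = 2.

H_0 ≅ Z,  H_1 = 0,  H_2 ≅ Z.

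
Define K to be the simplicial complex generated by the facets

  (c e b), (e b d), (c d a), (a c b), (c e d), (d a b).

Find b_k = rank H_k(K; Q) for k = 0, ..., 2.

Order the vertices as a < b < c < d < e. Listing each simplex with vertices in this order, K has dimension 2 with simplices:

  0-simplices (5): a, b, c, d, e
  1-simplices (9): ab, ac, ad, bc, bd, be, cd, ce, de
  2-simplices (6): abc, abd, acd, bce, bde, cde

Hence C_0 ≅ Z^5, C_1 ≅ Z^9, C_2 ≅ Z^6.

The boundary map ∂_1: C_1 → C_0 maps an edge to its endpoints' difference, ∂[p,q] = q − p. For instance
  ∂de = e − d.
The resulting 5×9 matrix has rank 4, and its Smith normal form has invariant factors (1,1,1,1).

Boundary ∂_2: C_2 → C_1 maps a triangle to the signed sum of its edges. For instance
  ∂cde = de − ce + cd,
  ∂bde = de − be + bd.
As a 9×6 matrix over Z this has rank 5, with invariant factors (1,1,1,1,1).

From H_k ≅ ker(∂_k) / im(∂_{k+1}) we obtain:

  H_0: rank C_0 − rank ∂_1 = 5 − 4 = 1, and the invariant factors of ∂_1 are all 1, so H_0 = Z.
  H_1: rank ker ∂_1 − rank ∂_2 = (9 − 4) − 5 = 0, and the invariant factors of ∂_2 are all 1, so H_1 = 0.
  H_2: rank ker ∂_2 − rank ∂_3 = (6 − 5) − 0 = 1, and there is no ∂_3, so H_2 = Z.

Hence the Betti numbers are b_0 = 1, b_1 = 0, b_2 = 1.

b_0 = 1, b_1 = 0, b_2 = 1.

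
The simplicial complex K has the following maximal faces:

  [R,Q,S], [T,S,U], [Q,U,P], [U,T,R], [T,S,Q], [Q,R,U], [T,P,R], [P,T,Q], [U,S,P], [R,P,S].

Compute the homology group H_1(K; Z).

Order the vertices as P < Q < R < S < T < U. Listing each simplex with vertices in this order, K has dimension 2 with simplices:

  0-simplices (6): P, Q, R, S, T, U
  1-simplices (15): PQ, PR, PS, PT, PU, QR, QS, QT, QU, RS, RT, RU, ST, SU, TU
  2-simplices (10): PQT, PQU, PRS, PRT, PSU, QRS, QRU, QST, RTU, STU

Hence C_0 ≅ Z^6, C_1 ≅ Z^15, C_2 ≅ Z^10.

Boundary ∂_1: C_1 → C_0 maps an edge to its endpoints' difference, ∂[p,q] = q − p.
As a 6×15 matrix over Z this has rank 5, with invariant factors (1,1,1,1,1).

The boundary map ∂_2: C_2 → C_1 sends each 2-simplex [p,q,r] to [q,r] − [p,r] + [p,q]. For instance
  ∂PQT = QT − PT + PQ,
  ∂STU = TU − SU + ST.
This gives a 15×10 integer matrix of rank 10; reducing to Smith normal form yields diagonal entries (1,1,1,1,1,1,1,1,1,2).

From H_k ≅ ker(∂_k) / im(∂_{k+1}) we obtain:

  H_1: rank ker ∂_1 − rank ∂_2 = (15 − 5) − 10 = 0, and ∂_2 has invariant factor 2 > 1, so H_1 = Z/2.

H_1 = Z/2.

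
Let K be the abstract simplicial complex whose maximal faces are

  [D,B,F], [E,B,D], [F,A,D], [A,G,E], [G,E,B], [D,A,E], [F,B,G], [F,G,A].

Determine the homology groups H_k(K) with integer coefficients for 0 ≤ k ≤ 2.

Take the total order A < B < D < E < F < G on the vertex set. Then K (dimension 2) consists of the simplices:

  0-simplices (6): A, B, D, E, F, G
  1-simplices (12): AD, AE, AF, AG, BD, BE, BF, BG, DE, DF, EG, FG
  2-simplices (8): ADE, ADF, AEG, AFG, BDE, BDF, BEG, BFG

giving chain groups C_0 ≅ Z^6, C_1 ≅ Z^12, C_2 ≅ Z^8.

The boundary map ∂_1: C_1 → C_0 sends each edge [p,q] (with p < q) to q − p.
The 6×12 boundary matrix has rank 5 and Smith normal form diag(1,1,1,1,1).

∂_2: C_2 → C_1 acts by ∂[p,q,r] = [q,r] − [p,r] + [p,q]. For instance
  ∂ADF = DF − AF + AD,
  ∂AEG = EG − AG + AE.
The resulting 12×8 matrix has rank 7, and its Smith normal form has invariant factors (1,1,1,1,1,1,1).

Computing H_k = (kernel of ∂_k) / (image of ∂_{k+1}):

  H_0: rank C_0 − rank ∂_1 = 6 − 5 = 1, and the invariant factors of ∂_1 are all 1, so H_0 = Z.
  H_1: rank ker ∂_1 − rank ∂_2 = (12 − 5) − 7 = 0, and the invariant factors of ∂_2 are all 1, so H_1 = 0.
  H_2: rank ker ∂_2 − rank ∂_3 = (8 − 7) − 0 = 1, and there is no ∂_3, so H_2 = Z.

H_0 = Z,  H_1 = 0,  H_2 = Z.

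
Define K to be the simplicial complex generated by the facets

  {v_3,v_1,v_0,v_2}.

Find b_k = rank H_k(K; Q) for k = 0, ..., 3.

b_0 = 1, b_1 = 0, b_2 = 0, b_3 = 0.

Take the total order v_0 < v_1 < v_2 < v_3 on the vertex set. Then K (dimension 3) consists of the simplices:

  0-simplices (4): [v_0], [v_1], [v_2], [v_3]
  1-simplices (6): [v_0,v_1], [v_0,v_2], [v_0,v_3], [v_1,v_2], [v_1,v_3], [v_2,v_3]
  2-simplices (4): [v_0,v_1,v_2], [v_0,v_1,v_3], [v_0,v_2,v_3], [v_1,v_2,v_3]
  3-simplices (1): [v_0,v_1,v_2,v_3]

giving chain groups C_0 ≅ Z^4, C_1 ≅ Z^6, C_2 ≅ Z^4, C_3 ≅ Z^1.

Boundary ∂_1: C_1 → C_0 sends each edge [p,q] (with p < q) to q − p.
The 4×6 boundary matrix has rank 3 and Smith normal form diag(1,1,1).

∂_2: C_2 → C_1 sends each 2-simplex [p,q,r] to [q,r] − [p,r] + [p,q]. For instance
  ∂[v_0,v_2,v_3] = [v_2,v_3] − [v_0,v_3] + [v_0,v_2],
  ∂[v_0,v_1,v_2] = [v_1,v_2] − [v_0,v_2] + [v_0,v_1].
The 6×4 boundary matrix has rank 3 and Smith normal form diag(1,1,1).

The boundary map ∂_3: C_3 → C_2 sends each 3-simplex σ to the alternating sum Σ_i (−1)^i (σ with its i-th vertex removed). For instance
  ∂[v_0,v_1,v_2,v_3] = [v_1,v_2,v_3] − [v_0,v_2,v_3] + [v_0,v_1,v_3] − [v_0,v_1,v_2].
The 4×1 boundary matrix has rank 1 and Smith normal form diag(1).

Now H_k = ker ∂_k / im ∂_{k+1}, so:

  H_0: rank C_0 − rank ∂_1 = 4 − 3 = 1, and the invariant factors of ∂_1 are all 1, so H_0 ≅ Z.
  H_1: rank ker ∂_1 − rank ∂_2 = (6 − 3) − 3 = 0, and the invariant factors of ∂_2 are all 1, so H_1 ≅ 0.
  H_2: rank ker ∂_2 − rank ∂_3 = (4 − 3) − 1 = 0, and the invariant factors of ∂_3 are all 1, so H_2 ≅ 0.
  H_3: rank ker ∂_3 − rank ∂_4 = (1 − 1) − 0 = 0, and there is no ∂_4, so H_3 ≅ 0.

Hence the Betti numbers are b_0 = 1, b_1 = 0, b_2 = 0, b_3 = 0.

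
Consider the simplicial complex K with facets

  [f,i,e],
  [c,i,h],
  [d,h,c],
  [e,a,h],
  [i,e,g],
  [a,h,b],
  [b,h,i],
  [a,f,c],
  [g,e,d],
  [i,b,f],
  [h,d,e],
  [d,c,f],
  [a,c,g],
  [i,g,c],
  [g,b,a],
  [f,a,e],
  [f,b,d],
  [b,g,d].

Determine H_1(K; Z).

Take the total order a < b < c < d < e < f < g < h < i on the vertex set. Then K (dimension 2) consists of the simplices:

  0-simplices (9): a, b, c, d, e, f, g, h, i
  1-simplices (27): ab, ac, ae, af, ag, ah, bd, bf, bg, bh, bi, cd, cf, cg, ch, ci, de, df, dg, dh, ef, eg, eh, ei, fi, gi, hi
  2-simplices (18): abg, abh, acf, acg, aef, aeh, bdf, bdg, bfi, bhi, cdf, cdh, cgi, chi, deg, deh, efi, egi

giving chain groups C_0 ≅ Z^9, C_1 ≅ Z^27, C_2 ≅ Z^18.

The boundary map ∂_1: C_1 → C_0 is given by ∂[p,q] = [q] − [p]. For instance
  ∂ac = c − a.
This gives a 9×27 integer matrix of rank 8; reducing to Smith normal form yields diagonal entries (1,1,1,1,1,1,1,1).

Boundary ∂_2: C_2 → C_1 maps a triangle to the signed sum of its edges. For instance
  ∂bdg = dg − bg + bd,
  ∂egi = gi − ei + eg.
The resulting 27×18 matrix has rank 17, and its Smith normal form has invariant factors (1,1,1,1,1,1,1,1,1,1,1,1,1,1,1,1,1).

From H_k ≅ ker(∂_k) / im(∂_{k+1}) we obtain:

  H_1: rank ker ∂_1 − rank ∂_2 = (27 − 8) − 17 = 2, and the invariant factors of ∂_2 are all 1, so H_1 = Z^2.

H_1 ≅ Z^2.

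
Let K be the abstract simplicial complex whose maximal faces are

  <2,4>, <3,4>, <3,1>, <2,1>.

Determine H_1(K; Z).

H_1 = Z.

Fix the vertex order 1 < 2 < 3 < 4 and write every simplex with vertices in increasing order. Then dim K = 1 and the simplices of K are:

  0-simplices (4): [1], [2], [3], [4]
  1-simplices (4): [1,2], [1,3], [2,4], [3,4]

so the chain groups are C_0 ≅ Z^4, C_1 ≅ Z^4.

∂_1: C_1 → C_0 sends each edge [p,q] (with p < q) to q − p. For instance
  ∂[1,2] = [2] − [1].
As a 4×4 matrix over Z this has rank 3, with invariant factors (1,1,1).

Computing H_k = (kernel of ∂_k) / (image of ∂_{k+1}):

  H_1: rank ker ∂_1 − rank ∂_2 = (4 − 3) − 0 = 1, and there is no ∂_2, so H_1 = Z.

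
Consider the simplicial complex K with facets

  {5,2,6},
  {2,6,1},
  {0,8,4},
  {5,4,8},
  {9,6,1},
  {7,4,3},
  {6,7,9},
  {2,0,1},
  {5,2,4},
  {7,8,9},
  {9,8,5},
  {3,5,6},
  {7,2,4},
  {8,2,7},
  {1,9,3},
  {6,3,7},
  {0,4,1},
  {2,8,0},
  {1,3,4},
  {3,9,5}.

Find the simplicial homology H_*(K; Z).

H_0 = Z,  H_1 = Z ⊕ Z/2,  H_2 = 0.

Order the vertices as 0 < 1 < 2 < 3 < 4 < 5 < 6 < 7 < 8 < 9. Listing each simplex with vertices in this order, K has dimension 2 with simplices:

  0-simplices (10): [0], [1], [2], [3], [4], [5], [6], [7], [8], [9]
  1-simplices (30): (30 of them)
  2-simplices (20): (20 of them)

Hence C_0 ≅ Z^10, C_1 ≅ Z^30, C_2 ≅ Z^20.

Boundary ∂_1: C_1 → C_0 maps an edge to its endpoints' difference, ∂[p,q] = q − p.
The resulting 10×30 matrix has rank 9, and its Smith normal form has invariant factors (1,1,1,1,1,1,1,1,1).

∂_2: C_2 → C_1 maps a triangle to the signed sum of its edges. For instance
  ∂[5,8,9] = [8,9] − [5,9] + [5,8],
  ∂[1,6,9] = [6,9] − [1,9] + [1,6].
The resulting 30×20 matrix has rank 20, and its Smith normal form has invariant factors (1,1,1,1,1,1,1,1,1,1,1,1,1,1,1,1,1,1,1,2).

Computing H_k = (kernel of ∂_k) / (image of ∂_{k+1}):

  H_0: rank C_0 − rank ∂_1 = 10 − 9 = 1, and the invariant factors of ∂_1 are all 1, so H_0 ≅ Z.
  H_1: rank ker ∂_1 − rank ∂_2 = (30 − 9) − 20 = 1, and ∂_2 has invariant factor 2 > 1, so H_1 ≅ Z ⊕ Z/2.
  H_2: rank ker ∂_2 − rank ∂_3 = (20 − 20) − 0 = 0, and there is no ∂_3, so H_2 ≅ 0.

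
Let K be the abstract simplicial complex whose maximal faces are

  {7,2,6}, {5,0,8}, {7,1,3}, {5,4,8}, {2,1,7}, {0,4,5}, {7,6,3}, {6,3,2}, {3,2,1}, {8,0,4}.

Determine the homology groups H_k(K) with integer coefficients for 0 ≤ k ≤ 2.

We work with the vertex ordering 0 < 1 < 2 < 3 < 4 < 5 < 6 < 7 < 8. The simplices of K, each written with vertices in increasing order, are:

  0-simplices (9): [0], [1], [2], [3], [4], [5], [6], [7], [8]
  1-simplices (15): [0,4], [0,5], [0,8], [1,2], [1,3], [1,7], [2,3], [2,6], [2,7], [3,6], [3,7], [4,5], [4,8], [5,8], [6,7]
  2-simplices (10): [0,4,5], [0,4,8], [0,5,8], [1,2,3], [1,2,7], [1,3,7], [2,3,6], [2,6,7], [3,6,7], [4,5,8]

giving chain groups C_0 ≅ Z^9, C_1 ≅ Z^15, C_2 ≅ Z^10.

∂_1: C_1 → C_0 is given by ∂[p,q] = [q] − [p]. For instance
  ∂[1,2] = [2] − [1].
The resulting 9×15 matrix has rank 7, and its Smith normal form has invariant factors (1,1,1,1,1,1,1).

∂_2: C_2 → C_1 maps a triangle to the signed sum of its edges. For instance
  ∂[4,5,8] = [5,8] − [4,8] + [4,5],
  ∂[0,5,8] = [5,8] − [0,8] + [0,5].
This gives a 15×10 integer matrix of rank 8; reducing to Smith normal form yields diagonal entries (1,1,1,1,1,1,1,1).

Computing H_k = (kernel of ∂_k) / (image of ∂_{k+1}):

  H_0: rank C_0 − rank ∂_1 = 9 − 7 = 2, and the invariant factors of ∂_1 are all 1, so H_0 ≅ Z^2.
  H_1: rank ker ∂_1 − rank ∂_2 = (15 − 7) − 8 = 0, and the invariant factors of ∂_2 are all 1, so H_1 ≅ 0.
  H_2: rank ker ∂_2 − rank ∂_3 = (10 − 8) − 0 = 2, and there is no ∂_3, so H_2 ≅ Z^2.

(K is a triangulation of the disjoint union of the 2-sphere S^2 and the 2-sphere S^2.)

H_0 = Z^2,  H_1 = 0,  H_2 = Z^2.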